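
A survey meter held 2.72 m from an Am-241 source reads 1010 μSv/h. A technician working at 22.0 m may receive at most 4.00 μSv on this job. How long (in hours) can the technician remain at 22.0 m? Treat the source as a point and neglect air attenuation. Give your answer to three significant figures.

0.259 h

Applying the 1/r² law, rate at 22.0 m:
(2.72/22.0)² = 0.01529, so 1010 × 0.01529 = 15.44 μSv/h.
Stay time = 4.00 μSv ÷ 15.44 μSv/h = 0.2591 h.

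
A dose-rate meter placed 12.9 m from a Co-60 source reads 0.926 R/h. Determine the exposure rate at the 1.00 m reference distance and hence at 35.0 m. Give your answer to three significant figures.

154 R/h; 0.126 R/h

Using I₁d₁² = I₂d₂²,
At 1.00 m: 0.926 × (12.9/1.00)² = 0.926 × 166.4 = 154.1 R/h
At 35.0 m: 154.1 × (1.00/35.0)² = 154.1 × 0.0008163 = 0.1258 R/h.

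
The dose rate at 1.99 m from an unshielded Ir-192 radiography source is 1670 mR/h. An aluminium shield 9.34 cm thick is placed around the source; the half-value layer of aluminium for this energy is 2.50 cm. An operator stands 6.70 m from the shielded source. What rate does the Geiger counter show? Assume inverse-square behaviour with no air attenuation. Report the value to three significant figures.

11.1 mR/h

Distance alone: 1670 × (1.99/6.70)² = 1670 × 0.08822 = 147.3 mR/h.
Shield: 9.34/2.50 = 3.736 half-value layers → attenuation 2^(−3.736) = 0.07505.
Combined: 147.3 × 0.07505 = 11.05 mR/h.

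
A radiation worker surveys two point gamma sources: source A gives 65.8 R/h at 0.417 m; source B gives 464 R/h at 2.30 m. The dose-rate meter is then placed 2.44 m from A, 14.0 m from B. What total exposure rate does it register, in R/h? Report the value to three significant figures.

14.4 R/h

By superposition, sum each source's inverse-square contribution:
A: 65.8 × (0.417/2.44)² = 1.922 R/h
B: 464 × (2.30/14.0)² = 12.52 R/h
Total = 1.922 + 12.52 = 14.44 R/h.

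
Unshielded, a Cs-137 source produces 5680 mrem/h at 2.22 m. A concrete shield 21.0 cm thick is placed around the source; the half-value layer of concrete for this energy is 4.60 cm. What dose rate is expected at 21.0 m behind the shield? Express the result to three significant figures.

2.68 mrem/h

Distance alone: 5680 × (2.22/21.0)² = 5680 × 0.01118 = 63.50 mrem/h.
Shield: 21.0/4.60 = 4.565 half-value layers → attenuation 2^(−4.565) = 0.04225.
Combined: 63.50 × 0.04225 = 2.683 mrem/h.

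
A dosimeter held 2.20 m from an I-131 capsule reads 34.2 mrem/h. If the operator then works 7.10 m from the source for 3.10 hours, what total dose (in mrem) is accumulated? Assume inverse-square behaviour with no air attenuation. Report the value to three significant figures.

10.2 mrem

Intensity scales as (d₁/d₂)², so rate at 7.10 m:
34.2 × (2.20/7.10)² = 34.2 × 0.09601 = 3.284 mrem/h.
Dose = rate × time = 3.284 mrem/h × 3.100 h = 10.18 mrem.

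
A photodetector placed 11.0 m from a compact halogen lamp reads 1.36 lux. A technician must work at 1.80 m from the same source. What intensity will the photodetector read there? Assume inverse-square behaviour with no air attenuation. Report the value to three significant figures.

Since intensity falls as 1/r², scaling from 11.0 m to 1.80 m:
(11.0/1.80)² = 37.35, so 1.36 × 37.35 = 50.80 lux.

50.8 lux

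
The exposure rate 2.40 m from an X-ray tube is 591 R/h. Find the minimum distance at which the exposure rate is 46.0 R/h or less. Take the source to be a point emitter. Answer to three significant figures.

8.60 m

Intensity scales as (d₁/d₂)², so d₂ = d₁·√(I₁/I₂).
I₁/I₂ = 591/46.0 = 12.85, so d₂ = 2.40 × √12.85 = 8.603 m.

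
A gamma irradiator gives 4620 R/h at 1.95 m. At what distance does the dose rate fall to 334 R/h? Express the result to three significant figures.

Applying the 1/r² law, d₂ = d₁·√(I₁/I₂).
I₁/I₂ = 4620/334 = 13.83, so d₂ = 1.95 × √13.83 = 7.252 m.

7.25 m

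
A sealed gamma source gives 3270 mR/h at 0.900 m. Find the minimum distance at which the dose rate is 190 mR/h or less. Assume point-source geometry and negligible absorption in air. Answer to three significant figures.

Applying the 1/r² law, d₂ = d₁·√(I₁/I₂).
I₁/I₂ = 3270/190 = 17.21, so d₂ = 0.900 × √17.21 = 3.734 m.

3.73 m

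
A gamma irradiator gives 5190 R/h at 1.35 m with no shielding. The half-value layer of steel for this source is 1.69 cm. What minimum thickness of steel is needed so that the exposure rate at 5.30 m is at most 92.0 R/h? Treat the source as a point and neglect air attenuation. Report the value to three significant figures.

3.16 cm

At 5.30 m, distance alone gives (1.35/5.30)² = 0.06488, so 5190 × 0.06488 = 336.7 R/h.
Further attenuation needed: 336.7/92.0 = 3.660.
n = log₂(3.660) = 1.872 half-value layers.
Thickness = 1.872 × 1.69 cm = 3.164 cm.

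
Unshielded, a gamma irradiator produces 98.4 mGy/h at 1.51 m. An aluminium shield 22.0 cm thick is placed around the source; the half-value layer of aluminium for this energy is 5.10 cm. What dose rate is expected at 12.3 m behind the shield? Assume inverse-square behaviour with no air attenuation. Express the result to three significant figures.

0.0746 mGy/h

Distance alone: (1.51/12.3)² = 0.01507, so 98.4 × 0.01507 = 1.483 mGy/h.
Shield: 22.0/5.10 = 4.314 half-value layers → attenuation 2^(−4.314) = 0.05028.
Combined: 1.483 × 0.05028 = 0.07457 mGy/h.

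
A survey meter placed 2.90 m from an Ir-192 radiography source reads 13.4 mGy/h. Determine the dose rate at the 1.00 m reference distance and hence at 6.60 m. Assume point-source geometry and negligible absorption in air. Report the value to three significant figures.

113 mGy/h; 2.59 mGy/h

Applying the 1/r² law,
At 1.00 m: (2.90/1.00)² = 8.410, so 13.4 × 8.410 = 112.7 mGy/h
At 6.60 m: 112.7 × (1.00/6.60)² = 112.7 × 0.02296 = 2.588 mGy/h.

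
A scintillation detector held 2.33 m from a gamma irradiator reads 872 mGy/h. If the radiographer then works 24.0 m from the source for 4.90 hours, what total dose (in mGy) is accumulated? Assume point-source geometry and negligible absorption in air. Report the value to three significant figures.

40.3 mGy

By the inverse-square law, rate at 24.0 m:
872 × (2.33/24.0)² = 872 × 0.009425 = 8.219 mGy/h.
Dose = rate × time = 8.219 mGy/h × 4.900 h = 40.27 mGy.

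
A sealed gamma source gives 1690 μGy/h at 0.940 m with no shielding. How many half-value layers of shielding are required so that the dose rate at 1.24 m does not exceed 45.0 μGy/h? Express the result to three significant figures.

4.43 half-value layers

At 1.24 m, distance alone gives 1690 × (0.940/1.24)² = 1690 × 0.5747 = 971.2 μGy/h.
Further attenuation needed: 971.2/45.0 = 21.58.
n = log₂(21.58) = 4.432 half-value layers.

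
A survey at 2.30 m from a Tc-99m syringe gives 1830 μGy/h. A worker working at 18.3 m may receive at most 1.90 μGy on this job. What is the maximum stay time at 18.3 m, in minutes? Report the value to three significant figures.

3.94 min

Using I₁d₁² = I₂d₂², rate at 18.3 m:
1830 × (2.30/18.3)² = 1830 × 0.01580 = 28.91 μGy/h.
Stay time = 1.90 μGy ÷ 28.91 μGy/h = 0.06572 h = 3.943 min.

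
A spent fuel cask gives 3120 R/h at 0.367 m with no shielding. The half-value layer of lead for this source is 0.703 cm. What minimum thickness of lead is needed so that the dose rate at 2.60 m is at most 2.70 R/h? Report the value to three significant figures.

At 2.60 m, distance alone gives 3120 × (0.367/2.60)² = 3120 × 0.01992 = 62.15 R/h.
Further attenuation needed: 62.15/2.70 = 23.02.
n = log₂(23.02) = 4.525 half-value layers.
Thickness = 4.525 × 0.703 cm = 3.181 cm.

3.18 cm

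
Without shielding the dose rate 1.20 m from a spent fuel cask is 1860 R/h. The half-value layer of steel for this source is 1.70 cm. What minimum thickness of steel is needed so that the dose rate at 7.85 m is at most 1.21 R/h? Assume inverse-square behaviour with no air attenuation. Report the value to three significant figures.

At 7.85 m, distance alone gives 1860 × (1.20/7.85)² = 1860 × 0.02337 = 43.47 R/h.
Further attenuation needed: 43.47/1.21 = 35.93.
n = log₂(35.93) = 5.167 half-value layers.
Thickness = 5.167 × 1.70 cm = 8.784 cm.

8.78 cm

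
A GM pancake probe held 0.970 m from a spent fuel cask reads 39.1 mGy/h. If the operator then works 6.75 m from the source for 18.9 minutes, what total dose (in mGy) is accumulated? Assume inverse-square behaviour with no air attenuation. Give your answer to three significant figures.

0.254 mGy

Applying the 1/r² law, rate at 6.75 m:
(0.970/6.75)² = 0.02065, so 39.1 × 0.02065 = 0.8074 mGy/h.
Dose = rate × time = 0.8074 mGy/h × 0.3150 h = 0.2543 mGy.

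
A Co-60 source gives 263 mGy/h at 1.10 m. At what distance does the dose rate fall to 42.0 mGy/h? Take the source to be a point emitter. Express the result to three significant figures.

2.75 m

Since intensity falls as 1/r², d₂ = d₁·√(I₁/I₂).
I₁/I₂ = 263/42.0 = 6.262, so d₂ = 1.10 × √6.262 = 2.753 m.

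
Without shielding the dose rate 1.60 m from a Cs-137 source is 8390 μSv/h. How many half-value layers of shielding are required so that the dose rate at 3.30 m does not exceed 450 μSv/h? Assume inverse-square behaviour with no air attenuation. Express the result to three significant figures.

At 3.30 m, distance alone gives (1.60/3.30)² = 0.2351, so 8390 × 0.2351 = 1972 μSv/h.
Further attenuation needed: 1972/450 = 4.382.
n = log₂(4.382) = 2.132 half-value layers.

2.13 half-value layers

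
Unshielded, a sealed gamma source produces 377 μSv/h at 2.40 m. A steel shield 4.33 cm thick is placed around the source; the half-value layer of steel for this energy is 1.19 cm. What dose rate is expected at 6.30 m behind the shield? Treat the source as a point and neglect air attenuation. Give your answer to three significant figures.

Distance alone: 377 × (2.40/6.30)² = 377 × 0.1451 = 54.70 μSv/h.
Shield: 4.33/1.19 = 3.639 half-value layers → attenuation 2^(−3.639) = 0.08027.
Combined: 54.70 × 0.08027 = 4.391 μSv/h.

4.39 μSv/h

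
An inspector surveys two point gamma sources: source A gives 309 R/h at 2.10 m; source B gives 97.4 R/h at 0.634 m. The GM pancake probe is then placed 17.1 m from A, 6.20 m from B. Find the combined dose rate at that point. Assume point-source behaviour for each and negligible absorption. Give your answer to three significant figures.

Each source contributes Iᵢ·(dᵢ/rᵢ)²; contributions add.
A: 309 × (2.10/17.1)² = 4.660 R/h
B: 97.4 × (0.634/6.20)² = 1.018 R/h
Total = 4.660 + 1.018 = 5.678 R/h.

5.68 R/h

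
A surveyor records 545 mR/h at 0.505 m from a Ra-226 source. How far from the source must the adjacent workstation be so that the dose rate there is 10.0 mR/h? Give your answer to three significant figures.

3.73 m

Intensity scales as (d₁/d₂)², so d₂ = d₁·√(I₁/I₂).
I₁/I₂ = 545/10.0 = 54.50, so d₂ = 0.505 × √54.50 = 3.728 m.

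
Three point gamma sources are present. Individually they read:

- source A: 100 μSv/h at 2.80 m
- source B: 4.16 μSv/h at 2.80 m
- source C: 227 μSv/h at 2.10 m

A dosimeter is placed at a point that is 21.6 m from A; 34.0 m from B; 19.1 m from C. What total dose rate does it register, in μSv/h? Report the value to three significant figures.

Each source contributes Iᵢ·(dᵢ/rᵢ)²; contributions add.
A: 100 × (2.80/21.6)² = 1.680 μSv/h
B: 4.16 × (2.80/34.0)² = 0.02821 μSv/h
C: 227 × (2.10/19.1)² = 2.744 μSv/h
Total = 1.680 + 0.02821 + 2.744 = 4.452 μSv/h.

4.45 μSv/h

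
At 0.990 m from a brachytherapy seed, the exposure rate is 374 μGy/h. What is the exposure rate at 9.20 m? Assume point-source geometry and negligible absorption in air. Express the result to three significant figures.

Applying the 1/r² law, the rate at 9.20 m is
(0.990/9.20)² = 0.01158, so 374 × 0.01158 = 4.331 μGy/h.

4.33 μGy/h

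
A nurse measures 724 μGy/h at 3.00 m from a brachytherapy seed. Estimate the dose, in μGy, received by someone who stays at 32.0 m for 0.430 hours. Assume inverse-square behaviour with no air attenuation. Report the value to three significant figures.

2.74 μGy

Using I₁d₁² = I₂d₂², rate at 32.0 m:
724 × (3.00/32.0)² = 724 × 0.008789 = 6.363 μGy/h.
Dose = rate × time = 6.363 μGy/h × 0.4300 h = 2.736 μGy.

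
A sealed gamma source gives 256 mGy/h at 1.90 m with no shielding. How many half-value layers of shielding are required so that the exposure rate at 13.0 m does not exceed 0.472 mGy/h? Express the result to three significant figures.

3.53 half-value layers

At 13.0 m, distance alone gives (1.90/13.0)² = 0.02136, so 256 × 0.02136 = 5.468 mGy/h.
Further attenuation needed: 5.468/0.472 = 11.58.
n = log₂(11.58) = 3.534 half-value layers.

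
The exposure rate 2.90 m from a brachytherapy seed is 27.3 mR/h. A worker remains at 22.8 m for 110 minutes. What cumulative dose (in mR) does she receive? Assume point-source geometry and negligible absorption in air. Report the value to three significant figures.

Using I₁d₁² = I₂d₂², rate at 22.8 m:
27.3 × (2.90/22.8)² = 27.3 × 0.01618 = 0.4417 mR/h.
Dose = rate × time = 0.4417 mR/h × 1.833 h = 0.8096 mR.

0.810 mR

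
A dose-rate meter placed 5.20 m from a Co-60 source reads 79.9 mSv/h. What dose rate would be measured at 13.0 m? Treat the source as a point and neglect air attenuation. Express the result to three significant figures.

Using I₁d₁² = I₂d₂², scaling from 5.20 m to 13.0 m:
(5.20/13.0)² = 0.1600, so 79.9 × 0.1600 = 12.78 mSv/h.

12.8 mSv/h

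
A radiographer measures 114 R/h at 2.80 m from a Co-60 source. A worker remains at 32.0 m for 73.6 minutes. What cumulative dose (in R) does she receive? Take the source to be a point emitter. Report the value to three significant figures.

1.07 R

Using I₁d₁² = I₂d₂², rate at 32.0 m:
(2.80/32.0)² = 0.007656, so 114 × 0.007656 = 0.8728 R/h.
Dose = rate × time = 0.8728 R/h × 1.227 h = 1.071 R.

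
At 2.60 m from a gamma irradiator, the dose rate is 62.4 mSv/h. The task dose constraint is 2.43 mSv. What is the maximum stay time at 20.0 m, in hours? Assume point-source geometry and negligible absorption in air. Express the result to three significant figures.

2.30 h

Applying the 1/r² law, rate at 20.0 m:
62.4 × (2.60/20.0)² = 62.4 × 0.01690 = 1.055 mSv/h.
Stay time = 2.43 mSv ÷ 1.055 mSv/h = 2.303 h.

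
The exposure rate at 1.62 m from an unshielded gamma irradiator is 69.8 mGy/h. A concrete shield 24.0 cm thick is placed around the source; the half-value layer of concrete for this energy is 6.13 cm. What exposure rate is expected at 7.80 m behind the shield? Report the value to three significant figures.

Distance alone: 69.8 × (1.62/7.80)² = 69.8 × 0.04314 = 3.011 mGy/h.
Shield: 24.0/6.13 = 3.915 half-value layers → attenuation 2^(−3.915) = 0.06629.
Combined: 3.011 × 0.06629 = 0.1996 mGy/h.

0.200 mGy/h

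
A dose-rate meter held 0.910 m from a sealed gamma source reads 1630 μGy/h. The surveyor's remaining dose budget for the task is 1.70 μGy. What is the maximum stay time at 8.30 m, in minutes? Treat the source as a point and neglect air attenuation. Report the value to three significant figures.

5.21 min

Using I₁d₁² = I₂d₂², rate at 8.30 m:
(0.910/8.30)² = 0.01202, so 1630 × 0.01202 = 19.59 μGy/h.
Stay time = 1.70 μGy ÷ 19.59 μGy/h = 0.08678 h = 5.207 min.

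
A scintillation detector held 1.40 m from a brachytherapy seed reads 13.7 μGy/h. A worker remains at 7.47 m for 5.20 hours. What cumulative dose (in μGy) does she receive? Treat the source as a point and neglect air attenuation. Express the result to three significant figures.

Using I₁d₁² = I₂d₂², rate at 7.47 m:
13.7 × (1.40/7.47)² = 13.7 × 0.03512 = 0.4811 μGy/h.
Dose = rate × time = 0.4811 μGy/h × 5.200 h = 2.502 μGy.

2.50 μGy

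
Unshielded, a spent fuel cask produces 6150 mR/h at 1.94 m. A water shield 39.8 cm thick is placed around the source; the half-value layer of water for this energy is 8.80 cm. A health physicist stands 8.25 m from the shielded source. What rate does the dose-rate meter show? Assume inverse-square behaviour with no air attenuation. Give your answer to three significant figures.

14.8 mR/h

Distance alone: 6150 × (1.94/8.25)² = 6150 × 0.05530 = 340.1 mR/h.
Shield: 39.8/8.80 = 4.523 half-value layers → attenuation 2^(−4.523) = 0.04350.
Combined: 340.1 × 0.04350 = 14.79 mR/h.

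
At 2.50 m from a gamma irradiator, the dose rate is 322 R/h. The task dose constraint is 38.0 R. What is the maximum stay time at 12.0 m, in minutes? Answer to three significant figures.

163 min

Using I₁d₁² = I₂d₂², rate at 12.0 m:
322 × (2.50/12.0)² = 322 × 0.04340 = 13.97 R/h.
Stay time = 38.0 R ÷ 13.97 R/h = 2.720 h = 163.2 min.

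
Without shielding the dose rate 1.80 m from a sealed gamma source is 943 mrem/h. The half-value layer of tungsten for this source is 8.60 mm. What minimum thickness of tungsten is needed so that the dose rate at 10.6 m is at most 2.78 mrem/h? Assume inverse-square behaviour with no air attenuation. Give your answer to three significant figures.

At 10.6 m, distance alone gives 943 × (1.80/10.6)² = 943 × 0.02884 = 27.20 mrem/h.
Further attenuation needed: 27.20/2.78 = 9.784.
n = log₂(9.784) = 3.290 half-value layers.
Thickness = 3.290 × 8.60 mm = 28.29 mm.

28.3 mm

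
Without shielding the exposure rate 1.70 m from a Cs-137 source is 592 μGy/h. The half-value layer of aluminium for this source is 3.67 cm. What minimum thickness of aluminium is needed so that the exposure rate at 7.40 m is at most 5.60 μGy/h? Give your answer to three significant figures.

At 7.40 m, distance alone gives (1.70/7.40)² = 0.05278, so 592 × 0.05278 = 31.25 μGy/h.
Further attenuation needed: 31.25/5.60 = 5.580.
n = log₂(5.580) = 2.480 half-value layers.
Thickness = 2.480 × 3.67 cm = 9.102 cm.

9.10 cm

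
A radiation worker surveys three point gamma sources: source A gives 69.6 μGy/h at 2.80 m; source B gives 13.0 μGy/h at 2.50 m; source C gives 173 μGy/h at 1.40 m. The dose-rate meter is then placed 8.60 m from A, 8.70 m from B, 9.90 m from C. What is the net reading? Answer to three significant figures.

11.9 μGy/h

By superposition, sum each source's inverse-square contribution:
A: 69.6 × (2.80/8.60)² = 7.378 μGy/h
B: 13.0 × (2.50/8.70)² = 1.073 μGy/h
C: 173 × (1.40/9.90)² = 3.460 μGy/h
Total = 7.378 + 1.073 + 3.460 = 11.91 μGy/h.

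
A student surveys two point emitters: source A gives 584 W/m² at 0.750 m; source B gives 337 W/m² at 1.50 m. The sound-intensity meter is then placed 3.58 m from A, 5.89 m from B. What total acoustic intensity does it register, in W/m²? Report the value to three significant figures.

47.5 W/m²

Each source contributes Iᵢ·(dᵢ/rᵢ)²; contributions add.
A: 584 × (0.750/3.58)² = 25.63 W/m²
B: 337 × (1.50/5.89)² = 21.86 W/m²
Total = 25.63 + 21.86 = 47.49 W/m².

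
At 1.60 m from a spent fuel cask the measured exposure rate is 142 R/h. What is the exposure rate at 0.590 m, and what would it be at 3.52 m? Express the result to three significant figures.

By the inverse-square law,
At 0.590 m: (1.60/0.590)² = 7.354, so 142 × 7.354 = 1044 R/h
At 3.52 m: (0.590/3.52)² = 0.02809, so 1044 × 0.02809 = 29.33 R/h.

1040 R/h; 29.3 R/h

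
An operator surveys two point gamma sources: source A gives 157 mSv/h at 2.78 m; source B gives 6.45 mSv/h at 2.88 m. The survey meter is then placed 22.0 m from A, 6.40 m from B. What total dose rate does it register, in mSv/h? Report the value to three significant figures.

3.81 mSv/h

Each source contributes Iᵢ·(dᵢ/rᵢ)²; contributions add.
A: 157 × (2.78/22.0)² = 2.507 mSv/h
B: 6.45 × (2.88/6.40)² = 1.306 mSv/h
Total = 2.507 + 1.306 = 3.813 mSv/h.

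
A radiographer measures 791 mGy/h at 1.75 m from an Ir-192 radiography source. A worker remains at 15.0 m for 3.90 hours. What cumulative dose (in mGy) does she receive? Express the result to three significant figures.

Since intensity falls as 1/r², rate at 15.0 m:
791 × (1.75/15.0)² = 791 × 0.01361 = 10.77 mGy/h.
Dose = rate × time = 10.77 mGy/h × 3.900 h = 42.00 mGy.

42.0 mGy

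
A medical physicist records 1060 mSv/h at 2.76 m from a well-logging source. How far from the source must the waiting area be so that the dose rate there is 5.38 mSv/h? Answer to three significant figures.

Intensity scales as (d₁/d₂)², so d₂ = d₁·√(I₁/I₂).
I₁/I₂ = 1060/5.38 = 197.0, so d₂ = 2.76 × √197.0 = 38.74 m.

38.7 m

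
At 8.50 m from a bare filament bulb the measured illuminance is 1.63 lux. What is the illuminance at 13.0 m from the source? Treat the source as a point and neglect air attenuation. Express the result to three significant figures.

Intensity scales as (d₁/d₂)², so scaling from 8.50 m to 13.0 m:
1.63 × (8.50/13.0)² = 1.63 × 0.4275 = 0.6968 lux.

0.697 lux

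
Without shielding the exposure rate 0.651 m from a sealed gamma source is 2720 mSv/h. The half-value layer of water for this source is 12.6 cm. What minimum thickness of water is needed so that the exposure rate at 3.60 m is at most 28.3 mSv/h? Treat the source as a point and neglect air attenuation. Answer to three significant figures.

20.8 cm

At 3.60 m, distance alone gives 2720 × (0.651/3.60)² = 2720 × 0.03270 = 88.94 mSv/h.
Further attenuation needed: 88.94/28.3 = 3.143.
n = log₂(3.143) = 1.652 half-value layers.
Thickness = 1.652 × 12.6 cm = 20.82 cm.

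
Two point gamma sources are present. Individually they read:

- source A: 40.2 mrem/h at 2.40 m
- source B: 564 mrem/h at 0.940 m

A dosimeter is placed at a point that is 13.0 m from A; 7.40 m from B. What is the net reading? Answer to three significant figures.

10.5 mrem/h

By superposition, sum each source's inverse-square contribution:
A: 40.2 × (2.40/13.0)² = 1.370 mrem/h
B: 564 × (0.940/7.40)² = 9.101 mrem/h
Total = 1.370 + 9.101 = 10.47 mrem/h.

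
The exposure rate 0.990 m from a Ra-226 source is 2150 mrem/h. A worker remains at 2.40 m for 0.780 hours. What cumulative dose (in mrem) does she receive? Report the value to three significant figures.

285 mrem

Applying the 1/r² law, rate at 2.40 m:
(0.990/2.40)² = 0.1702, so 2150 × 0.1702 = 365.9 mrem/h.
Dose = rate × time = 365.9 mrem/h × 0.7800 h = 285.4 mrem.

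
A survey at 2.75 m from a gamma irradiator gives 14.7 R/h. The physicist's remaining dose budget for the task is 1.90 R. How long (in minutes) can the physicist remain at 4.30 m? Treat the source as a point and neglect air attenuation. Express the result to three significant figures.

Applying the 1/r² law, rate at 4.30 m:
(2.75/4.30)² = 0.4090, so 14.7 × 0.4090 = 6.012 R/h.
Stay time = 1.90 R ÷ 6.012 R/h = 0.3160 h = 18.96 min.

19.0 min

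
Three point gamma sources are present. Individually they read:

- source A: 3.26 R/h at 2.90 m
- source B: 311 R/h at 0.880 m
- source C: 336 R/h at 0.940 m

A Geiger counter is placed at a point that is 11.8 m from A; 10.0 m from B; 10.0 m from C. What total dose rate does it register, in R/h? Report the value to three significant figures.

5.57 R/h

Each source contributes Iᵢ·(dᵢ/rᵢ)²; contributions add.
A: 3.26 × (2.90/11.8)² = 0.1969 R/h
B: 311 × (0.880/10.0)² = 2.408 R/h
C: 336 × (0.940/10.0)² = 2.969 R/h
Total = 0.1969 + 2.408 + 2.969 = 5.574 R/h.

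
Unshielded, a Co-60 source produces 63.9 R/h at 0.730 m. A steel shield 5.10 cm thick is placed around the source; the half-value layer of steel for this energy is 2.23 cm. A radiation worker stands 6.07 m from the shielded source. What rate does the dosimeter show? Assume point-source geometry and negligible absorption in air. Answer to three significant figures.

0.189 R/h

Distance alone: 63.9 × (0.730/6.07)² = 63.9 × 0.01446 = 0.9240 R/h.
Shield: 5.10/2.23 = 2.287 half-value layers → attenuation 2^(−2.287) = 0.2049.
Combined: 0.9240 × 0.2049 = 0.1893 R/h.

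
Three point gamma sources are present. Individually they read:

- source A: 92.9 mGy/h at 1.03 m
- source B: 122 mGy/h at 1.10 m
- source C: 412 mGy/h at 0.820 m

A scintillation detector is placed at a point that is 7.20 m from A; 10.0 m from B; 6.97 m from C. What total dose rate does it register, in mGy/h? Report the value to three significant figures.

9.08 mGy/h

Each source contributes Iᵢ·(dᵢ/rᵢ)²; contributions add.
A: 92.9 × (1.03/7.20)² = 1.901 mGy/h
B: 122 × (1.10/10.0)² = 1.476 mGy/h
C: 412 × (0.820/6.97)² = 5.702 mGy/h
Total = 1.901 + 1.476 + 5.702 = 9.079 mGy/h.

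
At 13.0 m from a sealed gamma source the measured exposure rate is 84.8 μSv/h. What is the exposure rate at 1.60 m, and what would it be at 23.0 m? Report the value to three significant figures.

5600 μSv/h; 27.1 μSv/h

Using I₁d₁² = I₂d₂²,
At 1.60 m: 84.8 × (13.0/1.60)² = 84.8 × 66.02 = 5598 μSv/h
At 23.0 m: (1.60/23.0)² = 0.004839, so 5598 × 0.004839 = 27.09 μSv/h.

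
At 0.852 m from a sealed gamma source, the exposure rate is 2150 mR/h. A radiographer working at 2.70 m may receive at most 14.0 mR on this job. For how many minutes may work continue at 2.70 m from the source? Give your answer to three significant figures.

Using I₁d₁² = I₂d₂², rate at 2.70 m:
2150 × (0.852/2.70)² = 2150 × 0.09958 = 214.1 mR/h.
Stay time = 14.0 mR ÷ 214.1 mR/h = 0.06539 h = 3.923 min.

3.92 min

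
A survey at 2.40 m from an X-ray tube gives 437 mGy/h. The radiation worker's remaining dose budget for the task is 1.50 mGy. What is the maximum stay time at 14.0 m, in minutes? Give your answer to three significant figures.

Using I₁d₁² = I₂d₂², rate at 14.0 m:
437 × (2.40/14.0)² = 437 × 0.02939 = 12.84 mGy/h.
Stay time = 1.50 mGy ÷ 12.84 mGy/h = 0.1168 h = 7.008 min.

7.01 min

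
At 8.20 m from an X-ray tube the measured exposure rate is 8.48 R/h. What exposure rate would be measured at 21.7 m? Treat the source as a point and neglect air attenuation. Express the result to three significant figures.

Applying the 1/r² law, scaling from 8.20 m to 21.7 m:
(8.20/21.7)² = 0.1428, so 8.48 × 0.1428 = 1.211 R/h.

1.21 R/h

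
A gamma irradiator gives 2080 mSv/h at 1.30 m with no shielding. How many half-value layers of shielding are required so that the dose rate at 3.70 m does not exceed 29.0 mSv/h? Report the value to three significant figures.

At 3.70 m, distance alone gives 2080 × (1.30/3.70)² = 2080 × 0.1234 = 256.7 mSv/h.
Further attenuation needed: 256.7/29.0 = 8.852.
n = log₂(8.852) = 3.146 half-value layers.

3.15 half-value layers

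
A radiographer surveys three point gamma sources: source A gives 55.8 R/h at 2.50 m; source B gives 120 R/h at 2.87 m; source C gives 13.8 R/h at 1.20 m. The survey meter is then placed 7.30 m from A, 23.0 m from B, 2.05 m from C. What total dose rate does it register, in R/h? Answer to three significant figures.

Each source contributes Iᵢ·(dᵢ/rᵢ)²; contributions add.
A: 55.8 × (2.50/7.30)² = 6.544 R/h
B: 120 × (2.87/23.0)² = 1.868 R/h
C: 13.8 × (1.20/2.05)² = 4.729 R/h
Total = 6.544 + 1.868 + 4.729 = 13.14 R/h.

13.1 R/h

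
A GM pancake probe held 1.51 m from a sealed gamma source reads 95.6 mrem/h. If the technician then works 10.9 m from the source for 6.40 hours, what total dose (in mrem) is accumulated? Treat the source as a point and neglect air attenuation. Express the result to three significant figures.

Applying the 1/r² law, rate at 10.9 m:
95.6 × (1.51/10.9)² = 95.6 × 0.01919 = 1.835 mrem/h.
Dose = rate × time = 1.835 mrem/h × 6.400 h = 11.74 mrem.

11.7 mrem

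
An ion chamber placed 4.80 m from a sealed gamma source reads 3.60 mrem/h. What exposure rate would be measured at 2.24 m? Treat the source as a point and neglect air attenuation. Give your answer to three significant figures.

16.5 mrem/h

Since intensity falls as 1/r², scaling from 4.80 m to 2.24 m:
(4.80/2.24)² = 4.592, so 3.60 × 4.592 = 16.53 mrem/h.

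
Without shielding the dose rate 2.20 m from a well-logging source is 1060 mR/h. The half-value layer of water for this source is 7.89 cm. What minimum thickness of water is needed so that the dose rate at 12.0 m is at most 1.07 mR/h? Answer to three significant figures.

At 12.0 m, distance alone gives (2.20/12.0)² = 0.03361, so 1060 × 0.03361 = 35.63 mR/h.
Further attenuation needed: 35.63/1.07 = 33.30.
n = log₂(33.30) = 5.057 half-value layers.
Thickness = 5.057 × 7.89 cm = 39.90 cm.

39.9 cm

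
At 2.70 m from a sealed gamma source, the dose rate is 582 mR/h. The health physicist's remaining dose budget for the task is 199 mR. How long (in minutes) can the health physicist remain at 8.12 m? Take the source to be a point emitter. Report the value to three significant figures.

186 min

Intensity scales as (d₁/d₂)², so rate at 8.12 m:
582 × (2.70/8.12)² = 582 × 0.1106 = 64.37 mR/h.
Stay time = 199 mR ÷ 64.37 mR/h = 3.092 h = 185.5 min.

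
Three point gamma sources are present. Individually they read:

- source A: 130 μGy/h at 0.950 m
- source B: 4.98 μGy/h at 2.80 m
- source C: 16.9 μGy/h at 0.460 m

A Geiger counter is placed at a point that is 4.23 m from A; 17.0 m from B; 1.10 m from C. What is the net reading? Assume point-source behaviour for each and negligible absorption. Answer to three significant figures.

9.65 μGy/h

Each source contributes Iᵢ·(dᵢ/rᵢ)²; contributions add.
A: 130 × (0.950/4.23)² = 6.557 μGy/h
B: 4.98 × (2.80/17.0)² = 0.1351 μGy/h
C: 16.9 × (0.460/1.10)² = 2.955 μGy/h
Total = 6.557 + 0.1351 + 2.955 = 9.647 μGy/h.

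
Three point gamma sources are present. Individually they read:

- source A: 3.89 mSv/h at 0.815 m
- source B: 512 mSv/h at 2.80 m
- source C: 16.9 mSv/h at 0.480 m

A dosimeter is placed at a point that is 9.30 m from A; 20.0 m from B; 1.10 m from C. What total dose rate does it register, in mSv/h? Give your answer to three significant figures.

Each source contributes Iᵢ·(dᵢ/rᵢ)²; contributions add.
A: 3.89 × (0.815/9.30)² = 0.02987 mSv/h
B: 512 × (2.80/20.0)² = 10.04 mSv/h
C: 16.9 × (0.480/1.10)² = 3.218 mSv/h
Total = 0.02987 + 10.04 + 3.218 = 13.29 mSv/h.

13.3 mSv/h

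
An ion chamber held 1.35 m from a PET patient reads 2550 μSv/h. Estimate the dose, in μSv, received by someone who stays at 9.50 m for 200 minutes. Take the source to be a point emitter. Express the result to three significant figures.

Since intensity falls as 1/r², rate at 9.50 m:
(1.35/9.50)² = 0.02019, so 2550 × 0.02019 = 51.48 μSv/h.
Dose = rate × time = 51.48 μSv/h × 3.333 h = 171.6 μSv.

172 μSv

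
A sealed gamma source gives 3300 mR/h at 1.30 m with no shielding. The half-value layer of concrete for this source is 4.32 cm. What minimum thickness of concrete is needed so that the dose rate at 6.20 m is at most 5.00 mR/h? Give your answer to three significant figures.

21.0 cm

At 6.20 m, distance alone gives 3300 × (1.30/6.20)² = 3300 × 0.04396 = 145.1 mR/h.
Further attenuation needed: 145.1/5.00 = 29.02.
n = log₂(29.02) = 4.859 half-value layers.
Thickness = 4.859 × 4.32 cm = 20.99 cm.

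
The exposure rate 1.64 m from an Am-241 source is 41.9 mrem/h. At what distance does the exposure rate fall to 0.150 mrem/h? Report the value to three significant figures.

27.4 m

Using I₁d₁² = I₂d₂², d₂ = d₁·√(I₁/I₂).
I₁/I₂ = 41.9/0.150 = 279.3, so d₂ = 1.64 × √279.3 = 27.41 m.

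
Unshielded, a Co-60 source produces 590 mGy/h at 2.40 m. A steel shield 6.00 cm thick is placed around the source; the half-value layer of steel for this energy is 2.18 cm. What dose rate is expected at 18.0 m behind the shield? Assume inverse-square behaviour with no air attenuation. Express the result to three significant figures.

1.56 mGy/h

Distance alone: (2.40/18.0)² = 0.01778, so 590 × 0.01778 = 10.49 mGy/h.
Shield: 6.00/2.18 = 2.752 half-value layers → attenuation 2^(−2.752) = 0.1484.
Combined: 10.49 × 0.1484 = 1.557 mGy/h.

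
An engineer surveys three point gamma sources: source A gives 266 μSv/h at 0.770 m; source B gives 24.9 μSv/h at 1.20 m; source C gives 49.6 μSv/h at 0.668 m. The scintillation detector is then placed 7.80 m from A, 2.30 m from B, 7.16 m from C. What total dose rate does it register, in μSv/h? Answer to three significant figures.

By superposition, sum each source's inverse-square contribution:
A: 266 × (0.770/7.80)² = 2.592 μSv/h
B: 24.9 × (1.20/2.30)² = 6.778 μSv/h
C: 49.6 × (0.668/7.16)² = 0.4317 μSv/h
Total = 2.592 + 6.778 + 0.4317 = 9.802 μSv/h.

9.80 μSv/h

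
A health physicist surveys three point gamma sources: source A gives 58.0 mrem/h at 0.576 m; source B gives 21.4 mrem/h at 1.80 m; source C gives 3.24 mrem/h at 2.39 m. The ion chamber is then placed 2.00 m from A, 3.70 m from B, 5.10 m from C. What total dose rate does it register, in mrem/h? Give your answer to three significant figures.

By superposition, sum each source's inverse-square contribution:
A: 58.0 × (0.576/2.00)² = 4.811 mrem/h
B: 21.4 × (1.80/3.70)² = 5.065 mrem/h
C: 3.24 × (2.39/5.10)² = 0.7115 mrem/h
Total = 4.811 + 5.065 + 0.7115 = 10.59 mrem/h.

10.6 mrem/h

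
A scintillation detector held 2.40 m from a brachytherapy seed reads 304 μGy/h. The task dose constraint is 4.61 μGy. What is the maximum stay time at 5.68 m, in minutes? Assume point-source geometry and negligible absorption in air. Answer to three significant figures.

By the inverse-square law, rate at 5.68 m:
304 × (2.40/5.68)² = 304 × 0.1785 = 54.26 μGy/h.
Stay time = 4.61 μGy ÷ 54.26 μGy/h = 0.08496 h = 5.098 min.

5.10 min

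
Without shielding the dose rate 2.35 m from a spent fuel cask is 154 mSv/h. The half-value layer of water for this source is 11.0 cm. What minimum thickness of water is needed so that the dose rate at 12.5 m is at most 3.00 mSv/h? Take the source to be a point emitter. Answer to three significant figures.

9.45 cm

At 12.5 m, distance alone gives (2.35/12.5)² = 0.03534, so 154 × 0.03534 = 5.442 mSv/h.
Further attenuation needed: 5.442/3.00 = 1.814.
n = log₂(1.814) = 0.8592 half-value layers.
Thickness = 0.8592 × 11.0 cm = 9.451 cm.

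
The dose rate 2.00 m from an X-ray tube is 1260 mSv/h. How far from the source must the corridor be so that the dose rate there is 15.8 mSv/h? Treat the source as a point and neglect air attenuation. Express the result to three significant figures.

Since intensity falls as 1/r², d₂ = d₁·√(I₁/I₂).
I₁/I₂ = 1260/15.8 = 79.75, so d₂ = 2.00 × √79.75 = 17.86 m.

17.9 m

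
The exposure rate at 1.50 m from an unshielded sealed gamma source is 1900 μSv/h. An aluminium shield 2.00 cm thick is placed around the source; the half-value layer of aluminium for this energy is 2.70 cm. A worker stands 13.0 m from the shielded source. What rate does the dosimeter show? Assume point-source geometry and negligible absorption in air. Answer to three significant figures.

15.1 μSv/h

Distance alone: (1.50/13.0)² = 0.01331, so 1900 × 0.01331 = 25.29 μSv/h.
Shield: 2.00/2.70 = 0.7407 half-value layers → attenuation 2^(−0.7407) = 0.5984.
Combined: 25.29 × 0.5984 = 15.13 μSv/h.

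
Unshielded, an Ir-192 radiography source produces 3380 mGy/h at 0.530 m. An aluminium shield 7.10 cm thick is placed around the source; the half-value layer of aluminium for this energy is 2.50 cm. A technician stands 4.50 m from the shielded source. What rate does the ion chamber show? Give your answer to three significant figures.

6.55 mGy/h

Distance alone: 3380 × (0.530/4.50)² = 3380 × 0.01387 = 46.88 mGy/h.
Shield: 7.10/2.50 = 2.840 half-value layers → attenuation 2^(−2.840) = 0.1397.
Combined: 46.88 × 0.1397 = 6.549 mGy/h.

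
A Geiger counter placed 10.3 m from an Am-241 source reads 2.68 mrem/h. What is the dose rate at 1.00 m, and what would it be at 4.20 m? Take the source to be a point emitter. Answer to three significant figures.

284 mrem/h; 16.1 mrem/h

Using I₁d₁² = I₂d₂²,
At 1.00 m: (10.3/1.00)² = 106.1, so 2.68 × 106.1 = 284.3 mrem/h
At 4.20 m: 284.3 × (1.00/4.20)² = 284.3 × 0.05669 = 16.12 mrem/h.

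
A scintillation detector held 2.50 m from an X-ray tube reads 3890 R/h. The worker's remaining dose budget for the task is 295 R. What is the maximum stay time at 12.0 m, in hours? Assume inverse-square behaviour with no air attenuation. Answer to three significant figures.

1.75 h

Since intensity falls as 1/r², rate at 12.0 m:
3890 × (2.50/12.0)² = 3890 × 0.04340 = 168.8 R/h.
Stay time = 295 R ÷ 168.8 R/h = 1.748 h.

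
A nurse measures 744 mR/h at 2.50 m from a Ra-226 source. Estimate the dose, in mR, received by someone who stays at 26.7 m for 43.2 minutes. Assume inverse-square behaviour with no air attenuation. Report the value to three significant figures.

Intensity scales as (d₁/d₂)², so rate at 26.7 m:
744 × (2.50/26.7)² = 744 × 0.008767 = 6.523 mR/h.
Dose = rate × time = 6.523 mR/h × 0.7200 h = 4.697 mR.

4.70 mR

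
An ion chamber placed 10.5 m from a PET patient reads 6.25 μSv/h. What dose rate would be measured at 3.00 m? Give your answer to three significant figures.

76.6 μSv/h

By the inverse-square law, scaling from 10.5 m to 3.00 m:
(10.5/3.00)² = 12.25, so 6.25 × 12.25 = 76.56 μSv/h.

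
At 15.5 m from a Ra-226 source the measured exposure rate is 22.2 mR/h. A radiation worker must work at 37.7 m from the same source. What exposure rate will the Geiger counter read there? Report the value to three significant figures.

3.75 mR/h

By the inverse-square law, scaling from 15.5 m to 37.7 m:
22.2 × (15.5/37.7)² = 22.2 × 0.1690 = 3.752 mR/h.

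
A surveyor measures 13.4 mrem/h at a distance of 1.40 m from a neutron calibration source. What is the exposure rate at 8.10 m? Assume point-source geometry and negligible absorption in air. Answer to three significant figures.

0.400 mrem/h

Applying the 1/r² law, the rate at 8.10 m is
13.4 × (1.40/8.10)² = 13.4 × 0.02987 = 0.4003 mrem/h.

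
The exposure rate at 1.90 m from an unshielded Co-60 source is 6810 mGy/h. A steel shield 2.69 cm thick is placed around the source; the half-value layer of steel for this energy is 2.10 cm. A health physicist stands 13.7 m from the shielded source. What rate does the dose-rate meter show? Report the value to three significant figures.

53.9 mGy/h

Distance alone: (1.90/13.7)² = 0.01923, so 6810 × 0.01923 = 131.0 mGy/h.
Shield: 2.69/2.10 = 1.281 half-value layers → attenuation 2^(−1.281) = 0.4115.
Combined: 131.0 × 0.4115 = 53.91 mGy/h.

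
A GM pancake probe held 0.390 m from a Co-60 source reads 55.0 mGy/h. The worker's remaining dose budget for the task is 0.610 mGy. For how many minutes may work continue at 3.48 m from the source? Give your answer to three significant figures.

53.0 min

Using I₁d₁² = I₂d₂², rate at 3.48 m:
55.0 × (0.390/3.48)² = 55.0 × 0.01256 = 0.6908 mGy/h.
Stay time = 0.610 mGy ÷ 0.6908 mGy/h = 0.8830 h = 52.98 min.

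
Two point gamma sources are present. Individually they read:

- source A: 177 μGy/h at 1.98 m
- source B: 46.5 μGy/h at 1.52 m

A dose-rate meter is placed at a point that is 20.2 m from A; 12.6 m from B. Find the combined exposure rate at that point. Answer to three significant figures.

2.38 μGy/h

By superposition, sum each source's inverse-square contribution:
A: 177 × (1.98/20.2)² = 1.701 μGy/h
B: 46.5 × (1.52/12.6)² = 0.6767 μGy/h
Total = 1.701 + 0.6767 = 2.378 μGy/h.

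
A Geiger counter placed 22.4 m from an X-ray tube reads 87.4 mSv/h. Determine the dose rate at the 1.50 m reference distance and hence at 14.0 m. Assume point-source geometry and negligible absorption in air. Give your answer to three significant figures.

Intensity scales as (d₁/d₂)², so
At 1.50 m: 87.4 × (22.4/1.50)² = 87.4 × 223.0 = 19490 mSv/h
At 14.0 m: (1.50/14.0)² = 0.01148, so 19490 × 0.01148 = 223.7 mSv/h.

19500 mSv/h; 224 mSv/h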